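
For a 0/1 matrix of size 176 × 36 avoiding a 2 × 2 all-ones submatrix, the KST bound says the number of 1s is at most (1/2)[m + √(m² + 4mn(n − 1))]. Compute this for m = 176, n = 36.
z(176, 36; 2, 2) ≤ (1/2)[176 + √(176² + 4·176·36·35)] = (1/2)[176 + √918016] = 567.0658

Kővári–Sós–Turán: let r_1, ..., r_176 be the row sums and z = Σ r_i the total number of 1s. Each pair of columns can share at most one row with both entries 1 (else a 2×2 all-ones block appears), so Σ_i C(r_i, 2) ≤ C(36, 2) = 630. By convexity Σ_i C(r_i, 2) ≥ 176·C(z/176, 2) = z(z − 176)/(2·176), giving z² − 176z − 176·36·35 ≤ 0 and hence z ≤ (1/2)[176 + √(30976 + 4·221760)] = (1/2)[176 + √918016] ≈ (1/2)(176 + 958.1315) = 567.0658.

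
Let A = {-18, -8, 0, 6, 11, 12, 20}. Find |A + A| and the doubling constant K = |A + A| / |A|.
K = |A + A| / |A| = 26/7

Enumerate A + A = {a + b : a, b ∈ A}. With |A| = 7, there are |A|^2 = 49 ordered sum pairs; collecting distinct values, A + A = {-36, -26, -18, -16, -12, -8, -7, -6, -2, 0, 2, 3, 4, 6, 11, 12, 17, 18, 20, 22, 23, 24, 26, 31, 32, 40}, so |A + A| = 26. Thus K = 26/7. For comparison, the minimum possible |A + A| over all 7-element sets is 2·7 − 1 = 13 (so min K = 13/7), attained only by arithmetic progressions.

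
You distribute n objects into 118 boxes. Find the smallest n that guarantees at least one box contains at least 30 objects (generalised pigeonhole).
n = (30 − 1)·118 + 1 = 3423

By the generalised pigeonhole principle, to guarantee some box contains ≥ r objects we need more than (r − 1) · k objects total. Threshold: n = (r − 1) · k + 1. With r = 30 and k = 118: n = 29 · 118 + 1 = 3422 + 1 = 3423. For n = 3422 = 29 · 118, we can put exactly 29 objects in every box, avoiding 30 in any single one — so 3423 is tight.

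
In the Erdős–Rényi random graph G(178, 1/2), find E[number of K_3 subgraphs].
E[# K_3] = C(178, 3) · (1/2)^C(3, 2) = 924176 / 2^3 = 115522

For each 3-subset S of vertices (there are C(178, 3) = 924176 such S), let X_S = 1 if S induces a K_3 (all C(3, 2) = 3 edges present). Then P(X_S = 1) = (1/2)^3 = 1/8. By linearity of expectation, E[# K_3] = C(178, 3) · (1/2)^3 = 924176 / 8 = 115522.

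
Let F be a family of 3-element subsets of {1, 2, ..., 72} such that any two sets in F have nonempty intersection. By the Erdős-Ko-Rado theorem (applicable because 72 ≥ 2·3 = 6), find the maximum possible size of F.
max |F| = C(71, 2) = 2485

The Erdős-Ko-Rado theorem states: for n ≥ 2k, an intersecting family of k-subsets of an n-element set has size at most C(n − 1, k − 1), with equality for 'star' families {A ⊆ [n] : |A| = k, i ∈ A} (fix an element i). For n = 72, k = 3: C(71, 2) = 2485.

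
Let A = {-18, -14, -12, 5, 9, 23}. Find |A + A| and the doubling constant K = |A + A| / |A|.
K = |A + A| / |A| = 20/6 = 10/3

Enumerate A + A = {a + b : a, b ∈ A}. With |A| = 6, there are |A|^2 = 36 ordered sum pairs; collecting distinct values, A + A = {-36, -32, -30, -28, -26, -24, -13, -9, -7, -5, -3, 5, 9, 10, 11, 14, 18, 28, 32, 46}, so |A + A| = 20. Thus K = 20/6 = 10/3. For comparison, the minimum possible |A + A| over all 6-element sets is 2·6 − 1 = 11 (so min K = 11/6), attained only by arithmetic progressions.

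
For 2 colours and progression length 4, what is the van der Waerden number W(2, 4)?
W(2, 4) = 35

W(2, 4) = 35. The lower bound W(2, 4) > 34 comes from an explicit good 2-colouring of [1, 34]; the upper bound W(2, 4) ≤ 35 was verified by exhaustive search over 2-colourings of [1, 35].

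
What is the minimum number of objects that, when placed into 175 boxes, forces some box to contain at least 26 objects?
n = (26 − 1)·175 + 1 = 4376

By the generalised pigeonhole principle, to guarantee some box contains ≥ r objects we need more than (r − 1) · k objects total. Threshold: n = (r − 1) · k + 1. With r = 26 and k = 175: n = 25 · 175 + 1 = 4375 + 1 = 4376. For n = 4375 = 25 · 175, we can put exactly 25 objects in every box, avoiding 26 in any single one — so 4376 is tight.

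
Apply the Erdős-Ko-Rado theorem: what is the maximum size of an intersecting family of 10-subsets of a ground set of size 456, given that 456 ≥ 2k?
max |F| = C(455, 9) = 2126972070871848200

Erdős-Ko-Rado (1961): when n ≥ 2k, max |F| = C(n−1, k−1). The bound is attained by the star {A : i ∈ A} for any fixed i ∈ [n]. Here C(456−1, 10−1) = C(455, 9) = 2126972070871848200.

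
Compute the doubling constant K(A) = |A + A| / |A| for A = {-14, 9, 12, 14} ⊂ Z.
K = |A + A| / |A| = 10/4 = 5/2

Enumerate A + A = {a + b : a, b ∈ A}. With |A| = 4, there are |A|^2 = 16 ordered sum pairs; collecting distinct values, A + A = {-28, -5, -2, 0, 18, 21, 23, 24, 26, 28}, so |A + A| = 10. Thus K = 10/4 = 5/2. For comparison, the minimum possible |A + A| over all 4-element sets is 2·4 − 1 = 7 (so min K = 7/4), attained only by arithmetic progressions.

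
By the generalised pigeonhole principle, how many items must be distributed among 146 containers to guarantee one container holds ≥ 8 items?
n = (8 − 1)·146 + 1 = 1023

By the generalised pigeonhole principle, to guarantee some box contains ≥ r objects we need more than (r − 1) · k objects total. Threshold: n = (r − 1) · k + 1. With r = 8 and k = 146: n = 7 · 146 + 1 = 1022 + 1 = 1023. For n = 1022 = 7 · 146, we can put exactly 7 objects in every box, avoiding 8 in any single one — so 1023 is tight.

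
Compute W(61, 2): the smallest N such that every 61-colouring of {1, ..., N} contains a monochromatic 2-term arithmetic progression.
W(61, 2) = 61 + 1 = 62

A 2-term AP is any pair of integers, so a monochromatic 2-AP exists iff some colour is used at least twice. With 61 colours, the colouring i ↦ i on {1, ..., 61} uses each colour once, avoiding any monochromatic pair, so W(61, 2) > 61. For {1, ..., 62}, pigeonhole forces two integers of the same colour, which form a monochromatic 2-AP. Hence W(61, 2) = 62.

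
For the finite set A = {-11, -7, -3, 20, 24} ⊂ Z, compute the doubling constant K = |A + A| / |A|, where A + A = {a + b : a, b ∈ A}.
K = |A + A| / |A| = 12/5

Enumerate A + A = {a + b : a, b ∈ A}. With |A| = 5, there are |A|^2 = 25 ordered sum pairs; collecting distinct values, A + A = {-22, -18, -14, -10, -6, 9, 13, 17, 21, 40, 44, 48}, so |A + A| = 12. Thus K = 12/5. For comparison, the minimum possible |A + A| over all 5-element sets is 2·5 − 1 = 9 (so min K = 9/5), attained only by arithmetic progressions.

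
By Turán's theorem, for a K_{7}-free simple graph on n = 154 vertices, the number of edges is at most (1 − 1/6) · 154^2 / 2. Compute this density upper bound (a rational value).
Turán density bound = (5/6) · 154^2/2 = 29645/3 ≈ 9881.6667

Turán's theorem: ex(n, K_{r+1}) is achieved by the complete r-partite Turán graph T(n, r) with parts as balanced as possible, and is at most (1 − 1/r) · n^2/2. For r = 6, n = 154: the density bound is (5/6) · 23716/2 = 29645/3 ≈ 9881.6667. The integer-valued extremum is e(T(154, 6)) = 9881, which is strictly less than the density bound 29645/3 since 6 ∤ 154 (the parts of T(154, 6) cannot all be equal).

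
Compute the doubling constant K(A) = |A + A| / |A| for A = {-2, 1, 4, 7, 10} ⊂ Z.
K = |A + A| / |A| = 9/5

Enumerate A + A = {a + b : a, b ∈ A}. With |A| = 5, there are |A|^2 = 25 ordered sum pairs; collecting distinct values, A + A = {-4, -1, 2, 5, 8, 11, 14, 17, 20}, so |A + A| = 9. Thus K = 9/5. Here |A + A| = 2|A| − 1 = 9, the minimum possible — so K = 9/5 is minimal, which holds iff A is an arithmetic progression.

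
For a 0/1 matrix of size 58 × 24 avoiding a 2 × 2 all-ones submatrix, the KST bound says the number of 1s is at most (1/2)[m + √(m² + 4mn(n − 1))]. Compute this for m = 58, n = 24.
z(58, 24; 2, 2) ≤ (1/2)[58 + √(58² + 4·58·24·23)] = (1/2)[58 + √131428] = 210.265

Kővári–Sós–Turán: let r_1, ..., r_58 be the row sums and z = Σ r_i the total number of 1s. Each pair of columns can share at most one row with both entries 1 (else a 2×2 all-ones block appears), so Σ_i C(r_i, 2) ≤ C(24, 2) = 276. By convexity Σ_i C(r_i, 2) ≥ 58·C(z/58, 2) = z(z − 58)/(2·58), giving z² − 58z − 58·24·23 ≤ 0 and hence z ≤ (1/2)[58 + √(3364 + 4·32016)] = (1/2)[58 + √131428] ≈ (1/2)(58 + 362.53) = 210.265.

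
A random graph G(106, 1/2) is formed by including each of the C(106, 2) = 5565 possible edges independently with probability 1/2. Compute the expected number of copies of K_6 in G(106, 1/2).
E[# K_6] = C(106, 6) · (1/2)^C(6, 2) = 1705904746 / 2^15 = 852952373/16384 ≈ 52060.081360

For each 6-subset S of vertices (there are C(106, 6) = 1705904746 such S), let X_S = 1 if S induces a K_6 (all C(6, 2) = 15 edges present). Then P(X_S = 1) = (1/2)^15 = 1/32768. By linearity of expectation, E[# K_6] = C(106, 6) · (1/2)^15 = 1705904746 / 32768 = 852952373/16384 ≈ 52060.081360.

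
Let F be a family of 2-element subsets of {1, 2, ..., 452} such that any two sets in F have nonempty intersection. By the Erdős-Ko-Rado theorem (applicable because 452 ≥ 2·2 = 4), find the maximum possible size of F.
max |F| = C(451, 1) = 451

The Erdős-Ko-Rado theorem states: for n ≥ 2k, an intersecting family of k-subsets of an n-element set has size at most C(n − 1, k − 1), with equality for 'star' families {A ⊆ [n] : |A| = k, i ∈ A} (fix an element i). For n = 452, k = 2: C(451, 1) = 451.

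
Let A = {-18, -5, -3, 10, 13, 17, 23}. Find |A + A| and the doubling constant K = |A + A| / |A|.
K = |A + A| / |A| = 25/7

Enumerate A + A = {a + b : a, b ∈ A}. With |A| = 7, there are |A|^2 = 49 ordered sum pairs; collecting distinct values, A + A = {-36, -23, -21, -10, -8, -6, -5, -1, 5, 7, 8, 10, 12, 14, 18, 20, 23, 26, 27, 30, 33, 34, 36, 40, 46}, so |A + A| = 25. Thus K = 25/7. For comparison, the minimum possible |A + A| over all 7-element sets is 2·7 − 1 = 13 (so min K = 13/7), attained only by arithmetic progressions.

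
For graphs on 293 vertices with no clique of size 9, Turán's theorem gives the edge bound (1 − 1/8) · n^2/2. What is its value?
Turán density bound = (7/8) · 293^2/2 = 600943/16 ≈ 37558.9375

Turán's theorem: ex(n, K_{r+1}) is achieved by the complete r-partite Turán graph T(n, r) with parts as balanced as possible, and is at most (1 − 1/r) · n^2/2. For r = 8, n = 293: the density bound is (7/8) · 85849/2 = 600943/16 ≈ 37558.9375. The integer-valued extremum is e(T(293, 8)) = 37558, which is strictly less than the density bound 600943/16 since 8 ∤ 293 (the parts of T(293, 8) cannot all be equal).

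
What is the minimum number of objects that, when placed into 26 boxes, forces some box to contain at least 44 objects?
n = (44 − 1)·26 + 1 = 1119

By the generalised pigeonhole principle, to guarantee some box contains ≥ r objects we need more than (r − 1) · k objects total. Threshold: n = (r − 1) · k + 1. With r = 44 and k = 26: n = 43 · 26 + 1 = 1118 + 1 = 1119. For n = 1118 = 43 · 26, we can put exactly 43 objects in every box, avoiding 44 in any single one — so 1119 is tight.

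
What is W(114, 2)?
W(114, 2) = 114 + 1 = 115

A 2-term AP is any pair of integers, so a monochromatic 2-AP exists iff some colour is used at least twice. With 114 colours, the colouring i ↦ i on {1, ..., 114} uses each colour once, avoiding any monochromatic pair, so W(114, 2) > 114. For {1, ..., 115}, pigeonhole forces two integers of the same colour, which form a monochromatic 2-AP. Hence W(114, 2) = 115.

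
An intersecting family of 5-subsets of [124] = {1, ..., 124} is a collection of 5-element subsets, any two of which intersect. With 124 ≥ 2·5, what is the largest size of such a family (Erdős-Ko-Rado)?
max |F| = C(123, 4) = 9078630

The Erdős-Ko-Rado theorem states: for n ≥ 2k, an intersecting family of k-subsets of an n-element set has size at most C(n − 1, k − 1), with equality for 'star' families {A ⊆ [n] : |A| = k, i ∈ A} (fix an element i). For n = 124, k = 5: C(123, 4) = 9078630.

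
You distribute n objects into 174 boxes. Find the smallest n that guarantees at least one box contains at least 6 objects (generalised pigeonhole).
n = (6 − 1)·174 + 1 = 871

By the generalised pigeonhole principle, to guarantee some box contains ≥ r objects we need more than (r − 1) · k objects total. Threshold: n = (r − 1) · k + 1. With r = 6 and k = 174: n = 5 · 174 + 1 = 870 + 1 = 871. For n = 870 = 5 · 174, we can put exactly 5 objects in every box, avoiding 6 in any single one — so 871 is tight.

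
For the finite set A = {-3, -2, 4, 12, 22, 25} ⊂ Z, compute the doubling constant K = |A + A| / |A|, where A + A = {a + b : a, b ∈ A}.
K = |A + A| / |A| = 21/6 = 7/2

Enumerate A + A = {a + b : a, b ∈ A}. With |A| = 6, there are |A|^2 = 36 ordered sum pairs; collecting distinct values, A + A = {-6, -5, -4, 1, 2, 8, 9, 10, 16, 19, 20, 22, 23, 24, 26, 29, 34, 37, 44, 47, 50}, so |A + A| = 21. Thus K = 21/6 = 7/2. For comparison, the minimum possible |A + A| over all 6-element sets is 2·6 − 1 = 11 (so min K = 11/6), attained only by arithmetic progressions.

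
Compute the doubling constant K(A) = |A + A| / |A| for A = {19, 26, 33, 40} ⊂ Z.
K = |A + A| / |A| = 7/4

Enumerate A + A = {a + b : a, b ∈ A}. With |A| = 4, there are |A|^2 = 16 ordered sum pairs; collecting distinct values, A + A = {38, 45, 52, 59, 66, 73, 80}, so |A + A| = 7. Thus K = 7/4. Here |A + A| = 2|A| − 1 = 7, the minimum possible — so K = 7/4 is minimal, which holds iff A is an arithmetic progression.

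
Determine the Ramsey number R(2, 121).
R(2, 121) = 121

R(2, k) = k for all k ≥ 2: in a 2-colouring of K_k, either some edge is red (a red K_2) or all edges are blue (a blue K_k). And K_{120} coloured all-blue has no blue K_121, so R(2, 121) > 120. Hence R(2, 121) = 121.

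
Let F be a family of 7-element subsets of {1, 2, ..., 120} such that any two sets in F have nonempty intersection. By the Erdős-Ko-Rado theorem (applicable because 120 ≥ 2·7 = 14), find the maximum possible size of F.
max |F| = C(119, 6) = 3470108187

Erdős-Ko-Rado (1961): when n ≥ 2k, max |F| = C(n−1, k−1). The bound is attained by the star {A : i ∈ A} for any fixed i ∈ [n]. Here C(120−1, 7−1) = C(119, 6) = 3470108187.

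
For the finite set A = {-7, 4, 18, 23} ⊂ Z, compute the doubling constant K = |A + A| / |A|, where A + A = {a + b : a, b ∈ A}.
K = |A + A| / |A| = 10/4 = 5/2

Enumerate A + A = {a + b : a, b ∈ A}. With |A| = 4, there are |A|^2 = 16 ordered sum pairs; collecting distinct values, A + A = {-14, -3, 8, 11, 16, 22, 27, 36, 41, 46}, so |A + A| = 10. Thus K = 10/4 = 5/2. For comparison, the minimum possible |A + A| over all 4-element sets is 2·4 − 1 = 7 (so min K = 7/4), attained only by arithmetic progressions.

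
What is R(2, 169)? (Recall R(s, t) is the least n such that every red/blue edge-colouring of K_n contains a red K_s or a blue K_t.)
R(2, 169) = 169

R(2, k) = k for all k ≥ 2: in a 2-colouring of K_k, either some edge is red (a red K_2) or all edges are blue (a blue K_k). And K_{168} coloured all-blue has no blue K_169, so R(2, 169) > 168. Hence R(2, 169) = 169.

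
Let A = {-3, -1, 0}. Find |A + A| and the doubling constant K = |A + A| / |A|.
K = |A + A| / |A| = 6/3 = 2

Enumerate A + A = {a + b : a, b ∈ A}. With |A| = 3, there are |A|^2 = 9 ordered sum pairs; collecting distinct values, A + A = {-6, -4, -3, -2, -1, 0}, so |A + A| = 6. Thus K = 6/3 = 2. For comparison, the minimum possible |A + A| over all 3-element sets is 2·3 − 1 = 5 (so min K = 5/3), attained only by arithmetic progressions.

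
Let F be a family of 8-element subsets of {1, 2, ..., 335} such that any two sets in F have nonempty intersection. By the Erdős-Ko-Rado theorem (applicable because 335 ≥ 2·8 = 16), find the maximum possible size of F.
max |F| = C(334, 7) = 86359460961576

The Erdős-Ko-Rado theorem states: for n ≥ 2k, an intersecting family of k-subsets of an n-element set has size at most C(n − 1, k − 1), with equality for 'star' families {A ⊆ [n] : |A| = k, i ∈ A} (fix an element i). For n = 335, k = 8: C(334, 7) = 86359460961576.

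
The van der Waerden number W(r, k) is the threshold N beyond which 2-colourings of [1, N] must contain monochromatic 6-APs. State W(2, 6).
W(2, 6) = 1132

W(2, 6) = 1132. The lower bound W(2, 6) > 1131 comes from an explicit good 2-colouring of [1, 1131]; the upper bound W(2, 6) ≤ 1132 was verified by exhaustive search over 2-colourings of [1, 1132].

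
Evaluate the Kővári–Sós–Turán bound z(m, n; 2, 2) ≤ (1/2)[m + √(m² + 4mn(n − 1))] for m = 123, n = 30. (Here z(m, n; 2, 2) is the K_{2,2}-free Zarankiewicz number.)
z(123, 30; 2, 2) ≤ (1/2)[123 + √(123² + 4·123·30·29)] = (1/2)[123 + √443169] = 394.3547

Kővári–Sós–Turán: let r_1, ..., r_123 be the row sums and z = Σ r_i the total number of 1s. Each pair of columns can share at most one row with both entries 1 (else a 2×2 all-ones block appears), so Σ_i C(r_i, 2) ≤ C(30, 2) = 435. By convexity Σ_i C(r_i, 2) ≥ 123·C(z/123, 2) = z(z − 123)/(2·123), giving z² − 123z − 123·30·29 ≤ 0 and hence z ≤ (1/2)[123 + √(15129 + 4·107010)] = (1/2)[123 + √443169] ≈ (1/2)(123 + 665.7094) = 394.3547.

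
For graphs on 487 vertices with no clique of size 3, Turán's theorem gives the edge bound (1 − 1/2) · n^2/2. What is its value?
Turán density bound = (1/2) · 487^2/2 = 237169/4 ≈ 59292.25

Turán's theorem: ex(n, K_{r+1}) is achieved by the complete r-partite Turán graph T(n, r) with parts as balanced as possible, and is at most (1 − 1/r) · n^2/2. For r = 2, n = 487: the density bound is (1/2) · 237169/2 = 237169/4 ≈ 59292.25. The integer-valued extremum is e(T(487, 2)) = 59292, which is strictly less than the density bound 237169/4 since 2 ∤ 487 (the parts of T(487, 2) cannot all be equal).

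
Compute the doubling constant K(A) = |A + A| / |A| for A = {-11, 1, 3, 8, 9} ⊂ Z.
K = |A + A| / |A| = 15/5 = 3

Enumerate A + A = {a + b : a, b ∈ A}. With |A| = 5, there are |A|^2 = 25 ordered sum pairs; collecting distinct values, A + A = {-22, -10, -8, -3, -2, 2, 4, 6, 9, 10, 11, 12, 16, 17, 18}, so |A + A| = 15. Thus K = 15/5 = 3. For comparison, the minimum possible |A + A| over all 5-element sets is 2·5 − 1 = 9 (so min K = 9/5), attained only by arithmetic progressions.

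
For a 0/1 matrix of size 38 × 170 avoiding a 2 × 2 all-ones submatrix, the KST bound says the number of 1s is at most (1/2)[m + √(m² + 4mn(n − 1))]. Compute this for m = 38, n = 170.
z(38, 170; 2, 2) ≤ (1/2)[38 + √(38² + 4·38·170·169)] = (1/2)[38 + √4368404] = 1064.0364

Kővári–Sós–Turán: let r_1, ..., r_38 be the row sums and z = Σ r_i the total number of 1s. Each pair of columns can share at most one row with both entries 1 (else a 2×2 all-ones block appears), so Σ_i C(r_i, 2) ≤ C(170, 2) = 14365. By convexity Σ_i C(r_i, 2) ≥ 38·C(z/38, 2) = z(z − 38)/(2·38), giving z² − 38z − 38·170·169 ≤ 0 and hence z ≤ (1/2)[38 + √(1444 + 4·1091740)] = (1/2)[38 + √4368404] ≈ (1/2)(38 + 2090.0727) = 1064.0364.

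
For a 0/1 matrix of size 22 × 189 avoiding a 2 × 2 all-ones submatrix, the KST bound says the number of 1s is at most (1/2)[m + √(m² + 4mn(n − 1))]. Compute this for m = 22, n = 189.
z(22, 189; 2, 2) ≤ (1/2)[22 + √(22² + 4·22·189·188)] = (1/2)[22 + √3127300] = 895.2087

Kővári–Sós–Turán: let r_1, ..., r_22 be the row sums and z = Σ r_i the total number of 1s. Each pair of columns can share at most one row with both entries 1 (else a 2×2 all-ones block appears), so Σ_i C(r_i, 2) ≤ C(189, 2) = 17766. By convexity Σ_i C(r_i, 2) ≥ 22·C(z/22, 2) = z(z − 22)/(2·22), giving z² − 22z − 22·189·188 ≤ 0 and hence z ≤ (1/2)[22 + √(484 + 4·781704)] = (1/2)[22 + √3127300] ≈ (1/2)(22 + 1768.4174) = 895.2087.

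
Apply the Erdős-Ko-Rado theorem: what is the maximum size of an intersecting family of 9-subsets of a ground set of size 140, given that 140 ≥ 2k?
max |F| = C(139, 8) = 2815120424853

Erdős-Ko-Rado (1961): when n ≥ 2k, max |F| = C(n−1, k−1). The bound is attained by the star {A : i ∈ A} for any fixed i ∈ [n]. Here C(140−1, 9−1) = C(139, 8) = 2815120424853.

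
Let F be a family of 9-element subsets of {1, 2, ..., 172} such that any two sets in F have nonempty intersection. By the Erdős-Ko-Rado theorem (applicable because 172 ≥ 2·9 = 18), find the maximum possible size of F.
max |F| = C(171, 8) = 15355814110065

The Erdős-Ko-Rado theorem states: for n ≥ 2k, an intersecting family of k-subsets of an n-element set has size at most C(n − 1, k − 1), with equality for 'star' families {A ⊆ [n] : |A| = k, i ∈ A} (fix an element i). For n = 172, k = 9: C(171, 8) = 15355814110065.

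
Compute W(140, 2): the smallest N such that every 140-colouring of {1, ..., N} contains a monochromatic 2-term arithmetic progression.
W(140, 2) = 140 + 1 = 141

A 2-term AP is any pair of integers, so a monochromatic 2-AP exists iff some colour is used at least twice. With 140 colours, the colouring i ↦ i on {1, ..., 140} uses each colour once, avoiding any monochromatic pair, so W(140, 2) > 140. For {1, ..., 141}, pigeonhole forces two integers of the same colour, which form a monochromatic 2-AP. Hence W(140, 2) = 141.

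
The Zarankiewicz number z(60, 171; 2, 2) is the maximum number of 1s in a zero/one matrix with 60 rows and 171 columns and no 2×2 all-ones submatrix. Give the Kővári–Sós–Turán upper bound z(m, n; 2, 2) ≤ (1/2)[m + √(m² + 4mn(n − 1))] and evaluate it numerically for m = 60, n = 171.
z(60, 171; 2, 2) ≤ (1/2)[60 + √(60² + 4·60·171·170)] = (1/2)[60 + √6980400] = 1351.0223

Kővári–Sós–Turán: let r_1, ..., r_60 be the row sums and z = Σ r_i the total number of 1s. Each pair of columns can share at most one row with both entries 1 (else a 2×2 all-ones block appears), so Σ_i C(r_i, 2) ≤ C(171, 2) = 14535. By convexity Σ_i C(r_i, 2) ≥ 60·C(z/60, 2) = z(z − 60)/(2·60), giving z² − 60z − 60·171·170 ≤ 0 and hence z ≤ (1/2)[60 + √(3600 + 4·1744200)] = (1/2)[60 + √6980400] ≈ (1/2)(60 + 2642.0447) = 1351.0223.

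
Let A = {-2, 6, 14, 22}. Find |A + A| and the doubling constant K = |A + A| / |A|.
K = |A + A| / |A| = 7/4

Enumerate A + A = {a + b : a, b ∈ A}. With |A| = 4, there are |A|^2 = 16 ordered sum pairs; collecting distinct values, A + A = {-4, 4, 12, 20, 28, 36, 44}, so |A + A| = 7. Thus K = 7/4. Here |A + A| = 2|A| − 1 = 7, the minimum possible — so K = 7/4 is minimal, which holds iff A is an arithmetic progression.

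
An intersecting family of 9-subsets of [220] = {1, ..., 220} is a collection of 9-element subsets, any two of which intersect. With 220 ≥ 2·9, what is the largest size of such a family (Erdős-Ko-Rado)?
max |F| = C(219, 8) = 115308485402067

The Erdős-Ko-Rado theorem states: for n ≥ 2k, an intersecting family of k-subsets of an n-element set has size at most C(n − 1, k − 1), with equality for 'star' families {A ⊆ [n] : |A| = k, i ∈ A} (fix an element i). For n = 220, k = 9: C(219, 8) = 115308485402067.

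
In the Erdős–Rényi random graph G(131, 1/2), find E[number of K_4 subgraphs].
E[# K_4] = C(131, 4) · (1/2)^C(4, 2) = 11716640 / 2^6 = 366145/2 = 183072.5

For each 4-subset S of vertices (there are C(131, 4) = 11716640 such S), let X_S = 1 if S induces a K_4 (all C(4, 2) = 6 edges present). Then P(X_S = 1) = (1/2)^6 = 1/64. By linearity of expectation, E[# K_4] = C(131, 4) · (1/2)^6 = 11716640 / 64 = 366145/2 = 183072.5.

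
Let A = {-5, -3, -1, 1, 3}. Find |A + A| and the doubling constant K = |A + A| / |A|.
K = |A + A| / |A| = 9/5

Enumerate A + A = {a + b : a, b ∈ A}. With |A| = 5, there are |A|^2 = 25 ordered sum pairs; collecting distinct values, A + A = {-10, -8, -6, -4, -2, 0, 2, 4, 6}, so |A + A| = 9. Thus K = 9/5. Here |A + A| = 2|A| − 1 = 9, the minimum possible — so K = 9/5 is minimal, which holds iff A is an arithmetic progression.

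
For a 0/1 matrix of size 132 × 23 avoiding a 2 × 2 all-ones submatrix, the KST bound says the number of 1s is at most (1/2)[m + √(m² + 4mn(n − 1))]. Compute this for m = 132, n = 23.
z(132, 23; 2, 2) ≤ (1/2)[132 + √(132² + 4·132·23·22)] = (1/2)[132 + √284592] = 332.7358

Kővári–Sós–Turán: let r_1, ..., r_132 be the row sums and z = Σ r_i the total number of 1s. Each pair of columns can share at most one row with both entries 1 (else a 2×2 all-ones block appears), so Σ_i C(r_i, 2) ≤ C(23, 2) = 253. By convexity Σ_i C(r_i, 2) ≥ 132·C(z/132, 2) = z(z − 132)/(2·132), giving z² − 132z − 132·23·22 ≤ 0 and hence z ≤ (1/2)[132 + √(17424 + 4·66792)] = (1/2)[132 + √284592] ≈ (1/2)(132 + 533.4716) = 332.7358.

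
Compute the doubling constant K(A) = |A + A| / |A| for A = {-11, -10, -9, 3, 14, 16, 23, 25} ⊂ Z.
K = |A + A| / |A| = 30/8 = 15/4

Enumerate A + A = {a + b : a, b ∈ A}. With |A| = 8, there are |A|^2 = 64 ordered sum pairs; collecting distinct values, A + A = {-22, -21, -20, -19, -18, -8, -7, -6, 3, 4, 5, 6, 7, 12, 13, 14, 15, 16, 17, 19, 26, 28, 30, 32, 37, 39, 41, 46, 48, 50}, so |A + A| = 30. Thus K = 30/8 = 15/4. For comparison, the minimum possible |A + A| over all 8-element sets is 2·8 − 1 = 15 (so min K = 15/8), attained only by arithmetic progressions.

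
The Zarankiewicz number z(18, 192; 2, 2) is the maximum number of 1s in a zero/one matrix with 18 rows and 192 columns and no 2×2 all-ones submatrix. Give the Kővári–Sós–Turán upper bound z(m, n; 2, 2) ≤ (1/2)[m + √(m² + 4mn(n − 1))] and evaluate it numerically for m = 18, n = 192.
z(18, 192; 2, 2) ≤ (1/2)[18 + √(18² + 4·18·192·191)] = (1/2)[18 + √2640708] = 821.5128

Kővári–Sós–Turán: let r_1, ..., r_18 be the row sums and z = Σ r_i the total number of 1s. Each pair of columns can share at most one row with both entries 1 (else a 2×2 all-ones block appears), so Σ_i C(r_i, 2) ≤ C(192, 2) = 18336. By convexity Σ_i C(r_i, 2) ≥ 18·C(z/18, 2) = z(z − 18)/(2·18), giving z² − 18z − 18·192·191 ≤ 0 and hence z ≤ (1/2)[18 + √(324 + 4·660096)] = (1/2)[18 + √2640708] ≈ (1/2)(18 + 1625.0255) = 821.5128.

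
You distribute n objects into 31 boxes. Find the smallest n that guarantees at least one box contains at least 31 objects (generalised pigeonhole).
n = (31 − 1)·31 + 1 = 931

By the generalised pigeonhole principle, to guarantee some box contains ≥ r objects we need more than (r − 1) · k objects total. Threshold: n = (r − 1) · k + 1. With r = 31 and k = 31: n = 30 · 31 + 1 = 930 + 1 = 931. For n = 930 = 30 · 31, we can put exactly 30 objects in every box, avoiding 31 in any single one — so 931 is tight.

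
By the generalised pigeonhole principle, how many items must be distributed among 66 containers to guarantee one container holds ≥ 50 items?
n = (50 − 1)·66 + 1 = 3235

By the generalised pigeonhole principle, to guarantee some box contains ≥ r objects we need more than (r − 1) · k objects total. Threshold: n = (r − 1) · k + 1. With r = 50 and k = 66: n = 49 · 66 + 1 = 3234 + 1 = 3235. For n = 3234 = 49 · 66, we can put exactly 49 objects in every box, avoiding 50 in any single one — so 3235 is tight.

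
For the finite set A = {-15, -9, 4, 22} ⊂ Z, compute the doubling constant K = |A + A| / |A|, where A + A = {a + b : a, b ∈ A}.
K = |A + A| / |A| = 10/4 = 5/2

Enumerate A + A = {a + b : a, b ∈ A}. With |A| = 4, there are |A|^2 = 16 ordered sum pairs; collecting distinct values, A + A = {-30, -24, -18, -11, -5, 7, 8, 13, 26, 44}, so |A + A| = 10. Thus K = 10/4 = 5/2. For comparison, the minimum possible |A + A| over all 4-element sets is 2·4 − 1 = 7 (so min K = 7/4), attained only by arithmetic progressions.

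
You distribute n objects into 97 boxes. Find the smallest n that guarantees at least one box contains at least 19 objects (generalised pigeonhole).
n = (19 − 1)·97 + 1 = 1747

By the generalised pigeonhole principle, to guarantee some box contains ≥ r objects we need more than (r − 1) · k objects total. Threshold: n = (r − 1) · k + 1. With r = 19 and k = 97: n = 18 · 97 + 1 = 1746 + 1 = 1747. For n = 1746 = 18 · 97, we can put exactly 18 objects in every box, avoiding 19 in any single one — so 1747 is tight.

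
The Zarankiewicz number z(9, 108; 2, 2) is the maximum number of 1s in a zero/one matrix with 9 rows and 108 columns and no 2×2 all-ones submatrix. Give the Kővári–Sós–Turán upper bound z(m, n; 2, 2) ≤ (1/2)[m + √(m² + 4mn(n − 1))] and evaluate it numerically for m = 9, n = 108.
z(9, 108; 2, 2) ≤ (1/2)[9 + √(9² + 4·9·108·107)] = (1/2)[9 + √416097] = 327.0279

Kővári–Sós–Turán: let r_1, ..., r_9 be the row sums and z = Σ r_i the total number of 1s. Each pair of columns can share at most one row with both entries 1 (else a 2×2 all-ones block appears), so Σ_i C(r_i, 2) ≤ C(108, 2) = 5778. By convexity Σ_i C(r_i, 2) ≥ 9·C(z/9, 2) = z(z − 9)/(2·9), giving z² − 9z − 9·108·107 ≤ 0 and hence z ≤ (1/2)[9 + √(81 + 4·104004)] = (1/2)[9 + √416097] ≈ (1/2)(9 + 645.0558) = 327.0279.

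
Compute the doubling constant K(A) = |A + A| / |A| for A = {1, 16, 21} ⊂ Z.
K = |A + A| / |A| = 6/3 = 2

Enumerate A + A = {a + b : a, b ∈ A}. With |A| = 3, there are |A|^2 = 9 ordered sum pairs; collecting distinct values, A + A = {2, 17, 22, 32, 37, 42}, so |A + A| = 6. Thus K = 6/3 = 2. For comparison, the minimum possible |A + A| over all 3-element sets is 2·3 − 1 = 5 (so min K = 5/3), attained only by arithmetic progressions.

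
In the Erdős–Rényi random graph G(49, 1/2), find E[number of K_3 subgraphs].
E[# K_3] = C(49, 3) · (1/2)^C(3, 2) = 18424 / 2^3 = 2303

For each 3-subset S of vertices (there are C(49, 3) = 18424 such S), let X_S = 1 if S induces a K_3 (all C(3, 2) = 3 edges present). Then P(X_S = 1) = (1/2)^3 = 1/8. By linearity of expectation, E[# K_3] = C(49, 3) · (1/2)^3 = 18424 / 8 = 2303.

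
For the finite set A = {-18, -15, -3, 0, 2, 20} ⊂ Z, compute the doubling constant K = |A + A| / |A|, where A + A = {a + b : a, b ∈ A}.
K = |A + A| / |A| = 19/6

Enumerate A + A = {a + b : a, b ∈ A}. With |A| = 6, there are |A|^2 = 36 ordered sum pairs; collecting distinct values, A + A = {-36, -33, -30, -21, -18, -16, -15, -13, -6, -3, -1, 0, 2, 4, 5, 17, 20, 22, 40}, so |A + A| = 19. Thus K = 19/6. For comparison, the minimum possible |A + A| over all 6-element sets is 2·6 − 1 = 11 (so min K = 11/6), attained only by arithmetic progressions.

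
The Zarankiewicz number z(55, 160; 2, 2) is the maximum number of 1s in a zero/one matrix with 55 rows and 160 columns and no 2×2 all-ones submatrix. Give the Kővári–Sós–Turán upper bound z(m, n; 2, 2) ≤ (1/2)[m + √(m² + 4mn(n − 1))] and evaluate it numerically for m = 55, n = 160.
z(55, 160; 2, 2) ≤ (1/2)[55 + √(55² + 4·55·160·159)] = (1/2)[55 + √5599825] = 1210.6975

Kővári–Sós–Turán: let r_1, ..., r_55 be the row sums and z = Σ r_i the total number of 1s. Each pair of columns can share at most one row with both entries 1 (else a 2×2 all-ones block appears), so Σ_i C(r_i, 2) ≤ C(160, 2) = 12720. By convexity Σ_i C(r_i, 2) ≥ 55·C(z/55, 2) = z(z − 55)/(2·55), giving z² − 55z − 55·160·159 ≤ 0 and hence z ≤ (1/2)[55 + √(3025 + 4·1399200)] = (1/2)[55 + √5599825] ≈ (1/2)(55 + 2366.3949) = 1210.6975.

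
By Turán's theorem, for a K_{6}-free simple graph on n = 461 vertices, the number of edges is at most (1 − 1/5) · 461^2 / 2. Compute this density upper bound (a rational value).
Turán density bound = (4/5) · 461^2/2 = 425042/5 ≈ 85008.4

Turán's theorem: ex(n, K_{r+1}) is achieved by the complete r-partite Turán graph T(n, r) with parts as balanced as possible, and is at most (1 − 1/r) · n^2/2. For r = 5, n = 461: the density bound is (4/5) · 212521/2 = 425042/5 ≈ 85008.4. The integer-valued extremum is e(T(461, 5)) = 85008, which is strictly less than the density bound 425042/5 since 5 ∤ 461 (the parts of T(461, 5) cannot all be equal).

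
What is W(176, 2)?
W(176, 2) = 176 + 1 = 177

A 2-term AP is any pair of integers, so a monochromatic 2-AP exists iff some colour is used at least twice. With 176 colours, the colouring i ↦ i on {1, ..., 176} uses each colour once, avoiding any monochromatic pair, so W(176, 2) > 176. For {1, ..., 177}, pigeonhole forces two integers of the same colour, which form a monochromatic 2-AP. Hence W(176, 2) = 177.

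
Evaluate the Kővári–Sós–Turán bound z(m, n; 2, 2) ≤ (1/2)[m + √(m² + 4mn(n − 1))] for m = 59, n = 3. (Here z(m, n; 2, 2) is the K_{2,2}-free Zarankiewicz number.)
z(59, 3; 2, 2) ≤ (1/2)[59 + √(59² + 4·59·3·2)] = (1/2)[59 + √4897] = 64.4893

Kővári–Sós–Turán: let r_1, ..., r_59 be the row sums and z = Σ r_i the total number of 1s. Each pair of columns can share at most one row with both entries 1 (else a 2×2 all-ones block appears), so Σ_i C(r_i, 2) ≤ C(3, 2) = 3. By convexity Σ_i C(r_i, 2) ≥ 59·C(z/59, 2) = z(z − 59)/(2·59), giving z² − 59z − 59·3·2 ≤ 0 and hence z ≤ (1/2)[59 + √(3481 + 4·354)] = (1/2)[59 + √4897] ≈ (1/2)(59 + 69.9786) = 64.4893.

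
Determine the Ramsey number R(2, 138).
R(2, 138) = 138

R(2, k) = k for all k ≥ 2: in a 2-colouring of K_k, either some edge is red (a red K_2) or all edges are blue (a blue K_k). And K_{137} coloured all-blue has no blue K_138, so R(2, 138) > 137. Hence R(2, 138) = 138.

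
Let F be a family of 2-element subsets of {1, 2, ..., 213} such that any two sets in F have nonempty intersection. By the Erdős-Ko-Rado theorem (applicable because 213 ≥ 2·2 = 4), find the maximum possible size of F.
max |F| = C(212, 1) = 212

Erdős-Ko-Rado (1961): when n ≥ 2k, max |F| = C(n−1, k−1). The bound is attained by the star {A : i ∈ A} for any fixed i ∈ [n]. Here C(213−1, 2−1) = C(212, 1) = 212.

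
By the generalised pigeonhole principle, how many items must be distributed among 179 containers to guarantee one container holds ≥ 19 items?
n = (19 − 1)·179 + 1 = 3223

By the generalised pigeonhole principle, to guarantee some box contains ≥ r objects we need more than (r − 1) · k objects total. Threshold: n = (r − 1) · k + 1. With r = 19 and k = 179: n = 18 · 179 + 1 = 3222 + 1 = 3223. For n = 3222 = 18 · 179, we can put exactly 18 objects in every box, avoiding 19 in any single one — so 3223 is tight.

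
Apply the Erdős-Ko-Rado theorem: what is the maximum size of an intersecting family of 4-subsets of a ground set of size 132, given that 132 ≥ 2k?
max |F| = C(131, 3) = 366145

The Erdős-Ko-Rado theorem states: for n ≥ 2k, an intersecting family of k-subsets of an n-element set has size at most C(n − 1, k − 1), with equality for 'star' families {A ⊆ [n] : |A| = k, i ∈ A} (fix an element i). For n = 132, k = 4: C(131, 3) = 366145.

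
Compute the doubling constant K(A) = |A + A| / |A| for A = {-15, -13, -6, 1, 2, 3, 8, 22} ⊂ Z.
K = |A + A| / |A| = 29/8

Enumerate A + A = {a + b : a, b ∈ A}. With |A| = 8, there are |A|^2 = 64 ordered sum pairs; collecting distinct values, A + A = {-30, -28, -26, -21, -19, -14, -13, -12, -11, -10, -7, -5, -4, -3, 2, 3, 4, 5, 6, 7, 9, 10, 11, 16, 23, 24, 25, 30, 44}, so |A + A| = 29. Thus K = 29/8. For comparison, the minimum possible |A + A| over all 8-element sets is 2·8 − 1 = 15 (so min K = 15/8), attained only by arithmetic progressions.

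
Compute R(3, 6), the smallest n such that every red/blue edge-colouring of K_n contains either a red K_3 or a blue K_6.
R(3, 6) = 18

Lower bound: an explicit 2-colouring of K_{17} (typically a Paley-type or other structured construction) avoids a red K_3 and a blue K_6, showing R(3, 6) > 17.
Upper bound: the simple Erdős–Szekeres recurrence only gives R(3, 6) ≤ 20; the tight bound R(3, 6) ≤ 18 requires a sharper case analysis (or computer search) of 2-colourings of K_{18}.
Hence R(3, 6) = 18.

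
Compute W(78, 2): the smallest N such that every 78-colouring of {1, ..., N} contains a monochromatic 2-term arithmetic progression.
W(78, 2) = 78 + 1 = 79

A 2-term AP is any pair of integers, so a monochromatic 2-AP exists iff some colour is used at least twice. With 78 colours, the colouring i ↦ i on {1, ..., 78} uses each colour once, avoiding any monochromatic pair, so W(78, 2) > 78. For {1, ..., 79}, pigeonhole forces two integers of the same colour, which form a monochromatic 2-AP. Hence W(78, 2) = 79.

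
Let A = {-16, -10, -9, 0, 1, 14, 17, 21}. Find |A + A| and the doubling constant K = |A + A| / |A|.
K = |A + A| / |A| = 33/8

Enumerate A + A = {a + b : a, b ∈ A}. With |A| = 8, there are |A|^2 = 64 ordered sum pairs; collecting distinct values, A + A = {-32, -26, -25, -20, -19, -18, -16, -15, -10, -9, -8, -2, 0, 1, 2, 4, 5, 7, 8, 11, 12, 14, 15, 17, 18, 21, 22, 28, 31, 34, 35, 38, 42}, so |A + A| = 33. Thus K = 33/8. For comparison, the minimum possible |A + A| over all 8-element sets is 2·8 − 1 = 15 (so min K = 15/8), attained only by arithmetic progressions.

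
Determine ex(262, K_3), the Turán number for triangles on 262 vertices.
ex(262, K_3) = ⌊262^2/4⌋ = 17161

Mantel (1907): a triangle-free graph on n vertices has at most ⌊n^2/4⌋ edges, with equality for the complete bipartite graph K_{⌊n/2⌋, ⌈n/2⌉}. For n = 262: ⌊262^2/4⌋ = ⌊68644/4⌋ = 17161. The extremal graph is K_{131, 131}, which has 131·131 = 17161 edges.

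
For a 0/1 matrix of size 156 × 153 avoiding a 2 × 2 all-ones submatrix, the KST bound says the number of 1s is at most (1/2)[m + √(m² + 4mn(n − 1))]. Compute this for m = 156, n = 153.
z(156, 153; 2, 2) ≤ (1/2)[156 + √(156² + 4·156·153·152)] = (1/2)[156 + √14536080] = 1984.3106

Kővári–Sós–Turán: let r_1, ..., r_156 be the row sums and z = Σ r_i the total number of 1s. Each pair of columns can share at most one row with both entries 1 (else a 2×2 all-ones block appears), so Σ_i C(r_i, 2) ≤ C(153, 2) = 11628. By convexity Σ_i C(r_i, 2) ≥ 156·C(z/156, 2) = z(z − 156)/(2·156), giving z² − 156z − 156·153·152 ≤ 0 and hence z ≤ (1/2)[156 + √(24336 + 4·3627936)] = (1/2)[156 + √14536080] ≈ (1/2)(156 + 3812.6211) = 1984.3106.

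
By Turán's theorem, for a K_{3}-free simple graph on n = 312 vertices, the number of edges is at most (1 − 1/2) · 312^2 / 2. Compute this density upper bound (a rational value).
Turán density bound = (1/2) · 312^2/2 = 24336

Turán's theorem: ex(n, K_{r+1}) is achieved by the complete r-partite Turán graph T(n, r) with parts as balanced as possible, and is at most (1 − 1/r) · n^2/2. For r = 2, n = 312: the density bound is (1/2) · 97344/2 = 24336. Since 2 ∣ 312, the Turán graph T(312, 2) has parts of equal size 156, and its edge count e(T(312, 2)) = 24336 attains the density bound exactly.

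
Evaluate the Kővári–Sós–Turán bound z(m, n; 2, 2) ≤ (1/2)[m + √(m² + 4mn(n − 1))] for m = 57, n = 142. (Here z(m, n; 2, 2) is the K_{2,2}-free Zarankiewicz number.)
z(57, 142; 2, 2) ≤ (1/2)[57 + √(57² + 4·57·142·141)] = (1/2)[57 + √4568265] = 1097.175

Kővári–Sós–Turán: let r_1, ..., r_57 be the row sums and z = Σ r_i the total number of 1s. Each pair of columns can share at most one row with both entries 1 (else a 2×2 all-ones block appears), so Σ_i C(r_i, 2) ≤ C(142, 2) = 10011. By convexity Σ_i C(r_i, 2) ≥ 57·C(z/57, 2) = z(z − 57)/(2·57), giving z² − 57z − 57·142·141 ≤ 0 and hence z ≤ (1/2)[57 + √(3249 + 4·1141254)] = (1/2)[57 + √4568265] ≈ (1/2)(57 + 2137.35) = 1097.175.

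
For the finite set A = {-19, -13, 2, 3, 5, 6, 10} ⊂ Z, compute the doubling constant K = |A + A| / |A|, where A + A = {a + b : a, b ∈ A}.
K = |A + A| / |A| = 26/7

Enumerate A + A = {a + b : a, b ∈ A}. With |A| = 7, there are |A|^2 = 49 ordered sum pairs; collecting distinct values, A + A = {-38, -32, -26, -17, -16, -14, -13, -11, -10, -9, -8, -7, -3, 4, 5, 6, 7, 8, 9, 10, 11, 12, 13, 15, 16, 20}, so |A + A| = 26. Thus K = 26/7. For comparison, the minimum possible |A + A| over all 7-element sets is 2·7 − 1 = 13 (so min K = 13/7), attained only by arithmetic progressions.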